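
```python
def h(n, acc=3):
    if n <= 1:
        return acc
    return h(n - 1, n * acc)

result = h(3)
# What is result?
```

Accumulator trace (n, acc): (3, 3) -> (2, 9) -> (1, 18) -> return 18

Answer: 18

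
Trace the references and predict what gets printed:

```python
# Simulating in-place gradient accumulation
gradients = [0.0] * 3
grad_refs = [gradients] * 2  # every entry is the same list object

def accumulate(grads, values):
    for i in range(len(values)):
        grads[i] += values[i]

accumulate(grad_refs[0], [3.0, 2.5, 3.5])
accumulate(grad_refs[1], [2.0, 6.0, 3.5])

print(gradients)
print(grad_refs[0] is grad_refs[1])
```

Key concept: gradient accumulation aliasing.
Step by step:
`gradients = [0.0] * 3` → gradients = [0.0, 0.0, 0.0]
`grad_refs = [gradients] * 2` → grad_refs = [[0.0, 0.0, 0.0], [0.0, 0.0, 0.0]]
`accumulate(grad_refs[0], [3.0, 2.5, 3.5])` → gradients = [3.0, 2.5, 3.5]; grad_refs = [[3.0, 2.5, 3.5], [3.0, 2.5, 3.5]]
`accumulate(grad_refs[1], [2.0, 6.0, 3.5])` → gradients = [5.0, 8.5, 7.0]; grad_refs = [[5.0, 8.5, 7.0], [5.0, 8.5, 7.0]]
`print(gradients)` → prints [5.0, 8.5, 7.0]
`print(grad_refs[0] is grad_refs[1])` → prints True

Answer:
[5.0, 8.5, 7.0]
True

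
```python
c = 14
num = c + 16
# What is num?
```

Trace:
`c = 14` → c = 14
`num = c + 16` → num = 30
So num = 30

Answer: 30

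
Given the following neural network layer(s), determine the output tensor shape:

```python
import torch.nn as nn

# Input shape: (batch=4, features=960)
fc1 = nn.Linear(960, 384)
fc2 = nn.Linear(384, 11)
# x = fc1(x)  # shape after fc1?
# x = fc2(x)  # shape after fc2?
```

Input: (4, 960) -> after fc1: (4, 384) -> Output: (4, 11)

Answer: (4, 11)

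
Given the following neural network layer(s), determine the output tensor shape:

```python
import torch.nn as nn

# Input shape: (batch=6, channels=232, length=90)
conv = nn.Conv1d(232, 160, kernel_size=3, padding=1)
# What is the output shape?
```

Input: (6, 232, 90) -> Output: (6, 160, 90)

Answer: (6, 160, 90)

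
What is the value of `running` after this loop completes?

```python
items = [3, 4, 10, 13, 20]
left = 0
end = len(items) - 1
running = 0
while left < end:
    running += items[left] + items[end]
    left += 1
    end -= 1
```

Sum of pairs from ends
`running` takes the values: 0 → 23 → 40

Answer: 40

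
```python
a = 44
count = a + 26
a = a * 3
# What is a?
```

Trace:
`a = 44` → a = 44
`count = a + 26` → count = 70
`a = a * 3` → a = 132
So a = 132

Answer: 132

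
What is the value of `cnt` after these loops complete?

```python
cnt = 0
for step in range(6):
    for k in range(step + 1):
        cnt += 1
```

Triangle: 1 + 2 + ... + 6
`cnt` takes the values: 0 → 1 → 2 → 3 → 4 → 5 → 6 → 7 → 8 → 9 → 10 → 11 → 12 → 13 → 14 → 15 → 16 → 17 → 18 → 19 → 20 → 21

Answer: 21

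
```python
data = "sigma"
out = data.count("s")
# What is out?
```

Trace:
`data = "sigma"` → data = 'sigma'
`out = data.count("s")` → out = 1
So out = 1

Answer: 1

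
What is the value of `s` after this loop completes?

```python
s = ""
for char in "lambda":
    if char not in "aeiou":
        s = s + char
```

Remove vowels from 'lambda'
`s` takes the values: "" → "l" → "lm" → "lmb" → "lmbd"

Answer: "lmbd"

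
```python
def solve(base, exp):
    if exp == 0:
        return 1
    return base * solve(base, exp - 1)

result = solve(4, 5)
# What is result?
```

solve(4, 5) = 4 * 4 * 4 * 4 * 4 = 1024

Answer: 1024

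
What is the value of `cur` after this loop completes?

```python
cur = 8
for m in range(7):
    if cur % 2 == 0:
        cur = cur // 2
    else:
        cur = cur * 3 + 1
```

Collatz-style transformation from 8
`cur` takes the values: 8 → 4 → 2 → 1 → 4 → 2 → 1 → 4

Answer: 4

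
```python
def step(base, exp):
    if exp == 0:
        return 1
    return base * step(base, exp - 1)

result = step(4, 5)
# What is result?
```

step(4, 5) = 4 * 4 * 4 * 4 * 4 = 1024

Answer: 1024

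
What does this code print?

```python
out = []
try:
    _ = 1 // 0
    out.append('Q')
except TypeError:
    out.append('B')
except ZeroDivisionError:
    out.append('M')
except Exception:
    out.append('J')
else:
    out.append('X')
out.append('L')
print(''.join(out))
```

Execution trace: 'M' (except ZeroDivisionError) → 'L' (after the try/except). Output: ML

Answer: ML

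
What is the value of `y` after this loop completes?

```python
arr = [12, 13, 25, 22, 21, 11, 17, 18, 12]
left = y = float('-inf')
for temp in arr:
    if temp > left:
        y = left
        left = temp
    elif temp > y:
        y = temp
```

Second largest (with repeats) in [12, 13, 25, 22, 21, 11, 17, 18, 12]
`y` takes the values: -inf → 12 → 13 → 22

Answer: 22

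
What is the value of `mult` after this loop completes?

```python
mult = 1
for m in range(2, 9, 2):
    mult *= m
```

Product of even numbers 2 to 8
`mult` takes the values: 1 → 2 → 8 → 48 → 384

Answer: 384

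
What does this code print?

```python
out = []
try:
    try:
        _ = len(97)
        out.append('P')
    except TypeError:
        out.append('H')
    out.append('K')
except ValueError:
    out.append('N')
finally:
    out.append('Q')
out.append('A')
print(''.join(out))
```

Execution trace: 'H' (inner except TypeError) → 'K' (try body, no exception) → 'Q' (finally) → 'A' (after the try/except). Output: HKQA

Answer: HKQA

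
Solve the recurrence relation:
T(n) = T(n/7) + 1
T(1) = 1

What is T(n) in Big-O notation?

Each step divides n by 7 and adds 1. After log_7(n) steps we reach T(1)=1. So T(n) = 1·log_7(n) + 1 = O(log n).

Answer: O(log n)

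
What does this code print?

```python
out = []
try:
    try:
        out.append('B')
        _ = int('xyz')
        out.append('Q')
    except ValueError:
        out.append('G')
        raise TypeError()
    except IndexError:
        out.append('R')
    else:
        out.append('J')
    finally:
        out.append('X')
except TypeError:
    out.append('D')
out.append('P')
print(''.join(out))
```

Execution trace: 'B' (inner try body) → 'G' (inner except ValueError) → 'X' (inner finally) → 'D' (outer except TypeError) → 'P' (after the try/except). Output: BGXDP

Answer: BGXDP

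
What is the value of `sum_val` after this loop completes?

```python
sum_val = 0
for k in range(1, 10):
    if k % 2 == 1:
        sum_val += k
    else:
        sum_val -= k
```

Add odd, subtract even
`sum_val` takes the values: 0 → 1 → -1 → 2 → -2 → 3 → -3 → 4 → -4 → 5

Answer: 5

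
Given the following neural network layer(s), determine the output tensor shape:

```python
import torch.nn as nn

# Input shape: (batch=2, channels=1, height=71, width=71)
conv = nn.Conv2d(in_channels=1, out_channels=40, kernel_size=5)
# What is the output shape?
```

Input: (2, 1, 71, 71) -> Output: (2, 40, 67, 67)

Answer: (2, 40, 67, 67)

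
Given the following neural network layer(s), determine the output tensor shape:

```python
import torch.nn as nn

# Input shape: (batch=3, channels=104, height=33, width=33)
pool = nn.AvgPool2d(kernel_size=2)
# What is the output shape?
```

Input: (3, 104, 33, 33) -> Output: (3, 104, 16, 16)

Answer: (3, 104, 16, 16)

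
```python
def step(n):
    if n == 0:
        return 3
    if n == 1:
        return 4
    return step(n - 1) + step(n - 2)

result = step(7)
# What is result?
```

Build up from base cases: step(0)=3, step(1)=4, step(2)=7, step(3)=11, step(4)=18, step(5)=29, step(6)=47, ..., step(7)=76

Answer: 76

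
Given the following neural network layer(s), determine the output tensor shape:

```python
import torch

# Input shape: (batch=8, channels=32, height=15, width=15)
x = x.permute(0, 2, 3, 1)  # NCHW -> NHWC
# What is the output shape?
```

Input: (8, 32, 15, 15) -> Output: (8, 15, 15, 32)

Answer: (8, 15, 15, 32)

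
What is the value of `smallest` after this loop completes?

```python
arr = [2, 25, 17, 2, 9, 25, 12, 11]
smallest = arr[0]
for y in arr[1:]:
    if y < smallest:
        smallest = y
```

Minimum of [2, 25, 17, 2, 9, 25, 12, 11]
`smallest` takes the values: 2

Answer: 2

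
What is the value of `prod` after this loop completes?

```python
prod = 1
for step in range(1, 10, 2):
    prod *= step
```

Product of 1, 3, 5, ... up to 9
`prod` takes the values: 1 → 3 → 15 → 105 → 945

Answer: 945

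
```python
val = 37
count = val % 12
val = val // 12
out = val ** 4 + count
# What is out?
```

Trace:
`val = 37` → val = 37
`count = val % 12` → count = 1
`val = val // 12` → val = 3
`out = val ** 4 + count` → out = 82
So out = 82

Answer: 82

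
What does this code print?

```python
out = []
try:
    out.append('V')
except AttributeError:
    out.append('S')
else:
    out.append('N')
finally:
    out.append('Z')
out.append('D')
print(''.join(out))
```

Execution trace: 'V' (try body, no exception) → 'N' (else) → 'Z' (finally) → 'D' (after the try/except). Output: VNZD

Answer: VNZD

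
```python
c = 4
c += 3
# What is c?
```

Trace:
`c = 4` → c = 4
`c += 3` → c = 7
So c = 7

Answer: 7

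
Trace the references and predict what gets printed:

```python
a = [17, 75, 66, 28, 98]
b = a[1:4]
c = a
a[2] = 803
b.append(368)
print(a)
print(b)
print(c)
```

Key concept: slice vs alias.
Step by step:
`a = [17, 75, 66, 28, 98]` → a = [17, 75, 66, 28, 98]
`b = a[1:4]` → b = [75, 66, 28]
`c = a` → c = [17, 75, 66, 28, 98] (same object as a)
`a[2] = 803` → a = [17, 75, 803, 28, 98] (same object as c); c = [17, 75, 803, 28, 98] (same object as a)
`b.append(368)` → b = [75, 66, 28, 368]
`print(a)` → prints [17, 75, 803, 28, 98]
`print(b)` → prints [75, 66, 28, 368]
`print(c)` → prints [17, 75, 803, 28, 98]

Answer:
[17, 75, 803, 28, 98]
[75, 66, 28, 368]
[17, 75, 803, 28, 98]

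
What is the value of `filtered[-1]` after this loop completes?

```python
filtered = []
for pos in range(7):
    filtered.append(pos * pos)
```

Last element of squares 0 to 6
`filtered` takes the values: [] → [0] → [0, 1] → [0, 1, 4] → [0, 1, 4, 9] → [0, 1, 4, 9, 16] → [0, 1, 4, 9, 16, 25] → [0, 1, 4, 9, 16, 25, 36]
So `filtered[-1]` = 36

Answer: 36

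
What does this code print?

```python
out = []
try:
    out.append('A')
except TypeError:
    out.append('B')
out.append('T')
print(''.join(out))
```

Execution trace: 'A' (try body, no exception) → 'T' (after the try/except). Output: AT

Answer: AT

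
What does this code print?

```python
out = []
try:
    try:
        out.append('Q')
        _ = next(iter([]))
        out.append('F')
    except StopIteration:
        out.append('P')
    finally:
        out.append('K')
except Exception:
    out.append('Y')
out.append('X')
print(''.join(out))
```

Execution trace: 'Q' (inner try body) → 'P' (inner except StopIteration) → 'K' (inner finally) → 'X' (after the try/except). Output: QPKX

Answer: QPKX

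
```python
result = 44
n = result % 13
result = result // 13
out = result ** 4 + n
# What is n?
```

Trace:
`result = 44` → result = 44
`n = result % 13` → n = 5
`result = result // 13` → result = 3
`out = result ** 4 + n` → out = 86
So n = 5

Answer: 5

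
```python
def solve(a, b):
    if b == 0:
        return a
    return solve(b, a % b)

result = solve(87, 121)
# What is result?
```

solve(87, 121) -> solve(121, 87) -> solve(87, 34) -> solve(34, 19) -> solve(19, 15) -> solve(15, 4) -> solve(4, 3) -> solve(3, 1) -> solve(1, 0) -> 1

Answer: 1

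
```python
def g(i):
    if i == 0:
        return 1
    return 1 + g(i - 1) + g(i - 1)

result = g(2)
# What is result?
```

g(i) = 1 + 2·g(i-1), g(0)=1. Closed form: (1+1)·2^2 - 1 = 7.

Answer: 7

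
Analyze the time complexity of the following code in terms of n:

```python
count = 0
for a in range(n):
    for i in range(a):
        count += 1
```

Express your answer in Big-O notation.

Each loop level contributes: n × n. Multiplying the contributions gives O(n^2).

Answer: O(n^2)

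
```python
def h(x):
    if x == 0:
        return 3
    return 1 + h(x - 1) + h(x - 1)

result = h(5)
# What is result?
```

h(x) = 1 + 2·h(x-1), h(0)=3. Closed form: (3+1)·2^5 - 1 = 127.

Answer: 127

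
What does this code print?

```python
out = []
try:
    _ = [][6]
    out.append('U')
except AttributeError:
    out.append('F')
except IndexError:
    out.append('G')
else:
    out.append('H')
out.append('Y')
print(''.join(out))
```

Execution trace: 'G' (except IndexError) → 'Y' (after the try/except). Output: GY

Answer: GY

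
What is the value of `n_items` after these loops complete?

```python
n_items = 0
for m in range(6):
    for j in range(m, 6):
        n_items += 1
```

Upper triangle: 6 + 5 + ... + 1
`n_items` takes the values: 0 → 1 → 2 → 3 → 4 → 5 → 6 → 7 → 8 → 9 → 10 → 11 → 12 → 13 → 14 → 15 → 16 → 17 → 18 → 19 → 20 → 21

Answer: 21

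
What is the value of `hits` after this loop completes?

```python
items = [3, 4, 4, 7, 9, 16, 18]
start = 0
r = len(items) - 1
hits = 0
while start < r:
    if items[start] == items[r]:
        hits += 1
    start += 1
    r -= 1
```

Count matching pairs from ends
`hits` takes the values: 0

Answer: 0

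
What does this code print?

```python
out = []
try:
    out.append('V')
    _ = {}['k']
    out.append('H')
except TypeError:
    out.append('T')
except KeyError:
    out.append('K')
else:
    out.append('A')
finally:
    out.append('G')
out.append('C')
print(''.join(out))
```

Execution trace: 'V' (try body) → 'K' (except KeyError) → 'G' (finally) → 'C' (after the try/except). Output: VKGC

Answer: VKGC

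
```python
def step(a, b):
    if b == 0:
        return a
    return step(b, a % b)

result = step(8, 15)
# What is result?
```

step(8, 15) -> step(15, 8) -> step(8, 7) -> step(7, 1) -> step(1, 0) -> 1

Answer: 1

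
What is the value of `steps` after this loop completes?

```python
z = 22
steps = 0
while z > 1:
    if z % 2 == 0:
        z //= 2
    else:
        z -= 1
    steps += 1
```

Steps to reduce 22 to 1
`steps` takes the values: 0 → 1 → 2 → 3 → 4 → 5 → 6

Answer: 6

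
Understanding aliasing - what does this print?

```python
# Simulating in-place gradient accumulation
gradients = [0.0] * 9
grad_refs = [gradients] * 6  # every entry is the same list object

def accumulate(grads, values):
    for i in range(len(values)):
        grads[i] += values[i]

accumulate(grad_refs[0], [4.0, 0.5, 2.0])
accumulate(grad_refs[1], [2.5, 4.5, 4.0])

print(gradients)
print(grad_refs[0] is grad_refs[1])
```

Key concept: gradient accumulation aliasing.
Step by step:
`gradients = [0.0] * 9` → gradients = [0.0, 0.0, 0.0, 0.0, 0.0, 0.0, 0.0, 0.0, 0.0]
`grad_refs = [gradients] * 6` → grad_refs = [[0.0, 0.0, 0.0, 0.0, 0.0, 0.0, 0.0, 0.0, 0.0], [0.0, 0.0, 0.0, 0.0, 0.0, 0.0, 0.0, 0.0, 0.0], [0.0, 0.0, 0.0, 0.0, 0.0, 0.0, 0.0, 0.0, 0.0], [0.0, 0.0, 0.0, 0.0, 0.0, 0.0, 0.0, 0.0, 0.0], [0.0, 0.0, 0.0, 0.0, 0.0, 0.0, 0.0, 0.0, 0.0], [0.0, 0.0, 0.0, 0.0, 0.0, 0.0, 0.0, 0.0, 0.0]]
`accumulate(grad_refs[0], [4.0, 0.5, 2.0])` → gradients = [4.0, 0.5, 2.0, 0.0, 0.0, 0.0, 0.0, 0.0, 0.0]; grad_refs = [[4.0, 0.5, 2.0, 0.0, 0.0, 0.0, 0.0, 0.0, 0.0], [4.0, 0.5, 2.0, 0.0, 0.0, 0.0, 0.0, 0.0, 0.0], [4.0, 0.5, 2.0, 0.0, 0.0, 0.0, 0.0, 0.0, 0.0], [4.0, 0.5, 2.0, 0.0, 0.0, 0.0, 0.0, 0.0, 0.0], [4.0, 0.5, 2.0, 0.0, 0.0, 0.0, 0.0, 0.0, 0.0], [4.0, 0.5, 2.0, 0.0, 0.0, 0.0, 0.0, 0.0, 0.0]]
`accumulate(grad_refs[1], [2.5, 4.5, 4.0])` → gradients = [6.5, 5.0, 6.0, 0.0, 0.0, 0.0, 0.0, 0.0, 0.0]; grad_refs = [[6.5, 5.0, 6.0, 0.0, 0.0, 0.0, 0.0, 0.0, 0.0], [6.5, 5.0, 6.0, 0.0, 0.0, 0.0, 0.0, 0.0, 0.0], [6.5, 5.0, 6.0, 0.0, 0.0, 0.0, 0.0, 0.0, 0.0], [6.5, 5.0, 6.0, 0.0, 0.0, 0.0, 0.0, 0.0, 0.0], [6.5, 5.0, 6.0, 0.0, 0.0, 0.0, 0.0, 0.0, 0.0], [6.5, 5.0, 6.0, 0.0, 0.0, 0.0, 0.0, 0.0, 0.0]]
`print(gradients)` → prints [6.5, 5.0, 6.0, 0.0, 0.0, 0.0, 0.0, 0.0, 0.0]
`print(grad_refs[0] is grad_refs[1])` → prints True

Answer:
[6.5, 5.0, 6.0, 0.0, 0.0, 0.0, 0.0, 0.0, 0.0]
True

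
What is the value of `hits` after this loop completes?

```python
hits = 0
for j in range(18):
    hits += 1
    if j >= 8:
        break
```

Loop breaks when j reaches 8, hits is 9
`hits` takes the values: 0 → 1 → 2 → 3 → 4 → 5 → 6 → 7 → 8 → 9

Answer: 9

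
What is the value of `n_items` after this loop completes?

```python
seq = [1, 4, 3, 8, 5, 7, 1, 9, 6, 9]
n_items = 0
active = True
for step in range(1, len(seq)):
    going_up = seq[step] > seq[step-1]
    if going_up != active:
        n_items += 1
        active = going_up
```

Count direction changes in [1, 4, 3, 8, 5, 7, 1, 9, 6, 9]
`n_items` takes the values: 0 → 1 → 2 → 3 → 4 → 5 → 6 → 7 → 8

Answer: 8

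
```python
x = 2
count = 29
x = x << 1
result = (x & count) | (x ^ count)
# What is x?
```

Trace:
`x = 2` → x = 2
`count = 29` → count = 29
`x = x << 1` → x = 4
`result = (x & count) | (x ^ count)` → result = 29
So x = 4

Answer: 4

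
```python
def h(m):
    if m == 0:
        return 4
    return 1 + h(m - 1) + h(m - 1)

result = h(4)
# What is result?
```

h(m) = 1 + 2·h(m-1), h(0)=4. Closed form: (4+1)·2^4 - 1 = 79.

Answer: 79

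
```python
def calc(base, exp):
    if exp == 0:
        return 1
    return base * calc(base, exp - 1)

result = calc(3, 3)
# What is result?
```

calc(3, 3) = 3 * 3 * 3 = 27

Answer: 27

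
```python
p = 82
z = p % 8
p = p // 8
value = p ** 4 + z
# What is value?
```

Trace:
`p = 82` → p = 82
`z = p % 8` → z = 2
`p = p // 8` → p = 10
`value = p ** 4 + z` → value = 10002
So value = 10002

Answer: 10002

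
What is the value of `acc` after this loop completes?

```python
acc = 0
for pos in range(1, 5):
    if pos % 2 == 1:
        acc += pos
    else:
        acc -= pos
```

Add odd, subtract even
`acc` takes the values: 0 → 1 → -1 → 2 → -2

Answer: -2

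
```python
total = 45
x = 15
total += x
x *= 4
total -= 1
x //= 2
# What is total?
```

Trace:
`total = 45` → total = 45
`x = 15` → x = 15
`total += x` → total = 60
`x *= 4` → x = 60
`total -= 1` → total = 59
`x //= 2` → x = 30
So total = 59

Answer: 59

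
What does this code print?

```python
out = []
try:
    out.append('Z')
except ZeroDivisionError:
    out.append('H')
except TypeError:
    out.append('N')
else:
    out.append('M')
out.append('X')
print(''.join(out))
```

Execution trace: 'Z' (try body, no exception) → 'M' (else) → 'X' (after the try/except). Output: ZMX

Answer: ZMX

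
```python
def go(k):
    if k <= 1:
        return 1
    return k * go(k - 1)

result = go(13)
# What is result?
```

go(13) = 13 * 12 * 11 * 10 * 9 * 8 * 7 * 6 * 5 * 4 * 3 * 2 * 1 = 6227020800

Answer: 6227020800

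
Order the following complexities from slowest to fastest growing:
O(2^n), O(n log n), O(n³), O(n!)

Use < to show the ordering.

Ordered by growth rate: O(n log n) < O(n³) < O(2^n) < O(n!)

Answer: O(n log n) < O(n³) < O(2^n) < O(n!)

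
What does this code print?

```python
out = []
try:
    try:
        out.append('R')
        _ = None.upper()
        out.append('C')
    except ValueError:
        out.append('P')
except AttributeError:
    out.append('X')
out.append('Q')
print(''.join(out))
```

Execution trace: 'R' (try body) → 'X' (outer except AttributeError) → 'Q' (after the try/except). Output: RXQ

Answer: RXQ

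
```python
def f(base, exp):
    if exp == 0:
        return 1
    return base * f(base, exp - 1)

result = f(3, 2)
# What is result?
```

f(3, 2) = 3 * 3 = 9

Answer: 9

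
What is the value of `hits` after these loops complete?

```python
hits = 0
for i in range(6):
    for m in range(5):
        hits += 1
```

6 * 5 = 30
`hits` takes the values: 0 → 1 → 2 → 3 → 4 → 5 → 6 → 7 → 8 → 9 → 10 → 11 → 12 → 13 → 14 → 15 → 16 → 17 → 18 → 19 → 20 → 21 → 22 → 23 → 24 → 25 → 26 → 27 → 28 → 29 → 30

Answer: 30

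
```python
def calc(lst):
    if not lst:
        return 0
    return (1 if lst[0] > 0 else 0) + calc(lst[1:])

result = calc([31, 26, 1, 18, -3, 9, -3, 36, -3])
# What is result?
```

Count of positive elements in [31, 26, 1, 18, -3, 9, -3, 36, -3] = 6

Answer: 6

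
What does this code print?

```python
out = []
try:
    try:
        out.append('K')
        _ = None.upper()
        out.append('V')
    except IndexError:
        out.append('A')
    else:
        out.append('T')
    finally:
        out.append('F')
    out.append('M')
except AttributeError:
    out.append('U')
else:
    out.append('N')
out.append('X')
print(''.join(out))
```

Execution trace: 'K' (inner try body) → 'F' (inner finally) → 'U' (except AttributeError) → 'X' (after the try/except). Output: KFUX

Answer: KFUX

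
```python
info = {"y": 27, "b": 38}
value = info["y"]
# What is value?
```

Trace:
`info = {"y": 27, "b": 38}` → info = {'y': 27, 'b': 38}
`value = info["y"]` → value = 27
So value = 27

Answer: 27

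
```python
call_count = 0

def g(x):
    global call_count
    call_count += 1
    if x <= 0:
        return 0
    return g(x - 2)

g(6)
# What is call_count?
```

Linear recursion stepping by 2: 4 calls from x=6 down to ≤0.

Answer: 4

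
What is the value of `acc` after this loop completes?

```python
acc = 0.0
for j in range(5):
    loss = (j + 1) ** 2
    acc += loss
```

Sum of squared losses 1² + 2² + ... + 5²
`acc` takes the values: 0.0 → 1.0 → 5.0 → 14.0 → 30.0 → 55.0

Answer: 55.0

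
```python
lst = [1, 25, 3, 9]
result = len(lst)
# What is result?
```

Trace:
`lst = [1, 25, 3, 9]` → lst = [1, 25, 3, 9]
`result = len(lst)` → result = 4
So result = 4

Answer: 4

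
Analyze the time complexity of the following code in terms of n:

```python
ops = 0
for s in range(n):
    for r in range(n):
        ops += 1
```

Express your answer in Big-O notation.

Each loop level contributes: n × n. Multiplying the contributions gives O(n^2).

Answer: O(n^2)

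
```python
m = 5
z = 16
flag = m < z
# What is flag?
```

Trace:
`m = 5` → m = 5
`z = 16` → z = 16
`flag = m < z` → flag = True
So flag = True

Answer: True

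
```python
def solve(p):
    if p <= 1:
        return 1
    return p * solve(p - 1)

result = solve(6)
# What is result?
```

solve(6) = 6 * 5 * 4 * 3 * 2 * 1 = 720

Answer: 720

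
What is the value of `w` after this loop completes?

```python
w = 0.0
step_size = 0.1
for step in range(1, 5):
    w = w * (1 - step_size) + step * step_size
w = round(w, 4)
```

Moving average with lr=0.1
`w` takes the values: 0.0 → 0.1 → 0.29 → 0.561 → 0.9049

Answer: 0.9049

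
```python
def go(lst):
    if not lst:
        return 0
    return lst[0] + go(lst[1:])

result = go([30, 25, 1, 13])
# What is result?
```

30 + 25 + 1 + 13 + 0 = 69

Answer: 69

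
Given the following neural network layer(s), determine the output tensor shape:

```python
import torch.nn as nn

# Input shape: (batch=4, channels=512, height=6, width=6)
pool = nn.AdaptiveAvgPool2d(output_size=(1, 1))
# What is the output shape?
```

Input: (4, 512, 6, 6) -> Output: (4, 512, 1, 1)

Answer: (4, 512, 1, 1)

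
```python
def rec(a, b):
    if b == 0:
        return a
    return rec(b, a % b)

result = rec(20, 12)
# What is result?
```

rec(20, 12) -> rec(12, 8) -> rec(8, 4) -> rec(4, 0) -> 4

Answer: 4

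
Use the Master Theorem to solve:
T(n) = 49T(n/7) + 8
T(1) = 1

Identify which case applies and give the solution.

a=49, b=7, f(n)=8. log_7(49) = 2. Since c=0 < 2, Case 1 applies: T(n) = Θ(n^log_b(a)) = O(n^2).

Answer: O(n^2) - Case 1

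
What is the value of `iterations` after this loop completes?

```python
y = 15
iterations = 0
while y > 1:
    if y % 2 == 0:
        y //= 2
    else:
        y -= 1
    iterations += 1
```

Steps to reduce 15 to 1
`iterations` takes the values: 0 → 1 → 2 → 3 → 4 → 5 → 6

Answer: 6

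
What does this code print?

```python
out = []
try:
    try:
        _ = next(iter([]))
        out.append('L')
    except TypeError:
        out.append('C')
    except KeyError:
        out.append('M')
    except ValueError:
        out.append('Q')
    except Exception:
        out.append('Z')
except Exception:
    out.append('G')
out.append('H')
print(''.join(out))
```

Execution trace: 'Z' (inner except Exception) → 'H' (after the try/except). Output: ZH

Answer: ZH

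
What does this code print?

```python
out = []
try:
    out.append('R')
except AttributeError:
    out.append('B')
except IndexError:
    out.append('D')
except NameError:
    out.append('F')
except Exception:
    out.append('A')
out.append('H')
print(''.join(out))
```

Execution trace: 'R' (try body, no exception) → 'H' (after the try/except). Output: RH

Answer: RH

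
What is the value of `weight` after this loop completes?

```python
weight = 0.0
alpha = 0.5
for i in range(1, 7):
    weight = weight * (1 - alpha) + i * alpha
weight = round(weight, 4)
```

Moving average with lr=0.5
`weight` takes the values: 0.0 → 0.5 → 1.25 → 2.125 → 3.0625 → 4.03125 → 5.015625 → 5.0156

Answer: 5.0156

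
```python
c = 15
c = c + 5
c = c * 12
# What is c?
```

Trace:
`c = 15` → c = 15
`c = c + 5` → c = 20
`c = c * 12` → c = 240
So c = 240

Answer: 240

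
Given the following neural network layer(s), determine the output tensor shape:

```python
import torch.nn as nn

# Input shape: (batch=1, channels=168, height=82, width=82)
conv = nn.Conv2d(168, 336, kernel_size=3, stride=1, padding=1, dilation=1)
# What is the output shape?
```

Input: (1, 168, 82, 82) -> Output: (1, 336, 82, 82)

Answer: (1, 336, 82, 82)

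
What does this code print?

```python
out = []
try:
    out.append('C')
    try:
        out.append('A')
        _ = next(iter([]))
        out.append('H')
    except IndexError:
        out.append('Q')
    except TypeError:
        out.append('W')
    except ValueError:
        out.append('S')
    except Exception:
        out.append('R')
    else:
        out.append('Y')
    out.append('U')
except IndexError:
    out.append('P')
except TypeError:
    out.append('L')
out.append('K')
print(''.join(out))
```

Execution trace: 'C' (try body) → 'A' (inner try body) → 'R' (inner except Exception) → 'U' (try body, no exception) → 'K' (after the try/except). Output: CARUK

Answer: CARUK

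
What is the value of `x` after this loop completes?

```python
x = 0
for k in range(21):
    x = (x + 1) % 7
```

Increment mod 7, 21 times = 0
`x` takes the values: 0 → 1 → 2 → 3 → 4 → 5 → 6 → 0 → 1 → 2 → 3 → 4 → 5 → 6 → 0 → 1 → 2 → 3 → 4 → 5 → 6 → 0

Answer: 0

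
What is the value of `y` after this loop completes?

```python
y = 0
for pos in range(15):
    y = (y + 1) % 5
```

Increment mod 5, 15 times = 0
`y` takes the values: 0 → 1 → 2 → 3 → 4 → 0 → 1 → 2 → 3 → 4 → 0 → 1 → 2 → 3 → 4 → 0

Answer: 0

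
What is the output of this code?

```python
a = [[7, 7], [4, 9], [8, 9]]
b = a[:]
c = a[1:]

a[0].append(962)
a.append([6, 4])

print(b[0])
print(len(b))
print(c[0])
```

Key concept: slice with nested mutation.
Step by step:
`a = [[7, 7], [4, 9], [8, 9]]` → a = [[7, 7], [4, 9], [8, 9]]
`b = a[:]` → b = [[7, 7], [4, 9], [8, 9]]
`c = a[1:]` → c = [[4, 9], [8, 9]]
`a[0].append(962)` → a = [[7, 7, 962], [4, 9], [8, 9]]; b = [[7, 7, 962], [4, 9], [8, 9]]
`a.append([6, 4])` → a = [[7, 7, 962], [4, 9], [8, 9], [6, 4]]
`print(b[0])` → prints [7, 7, 962]
`print(len(b))` → prints 3
`print(c[0])` → prints [4, 9]

Answer:
[7, 7, 962]
3
[4, 9]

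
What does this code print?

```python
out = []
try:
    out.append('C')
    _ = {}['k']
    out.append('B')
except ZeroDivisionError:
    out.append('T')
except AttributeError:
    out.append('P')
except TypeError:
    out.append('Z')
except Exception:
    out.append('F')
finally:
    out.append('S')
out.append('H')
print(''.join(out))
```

Execution trace: 'C' (try body) → 'F' (except Exception) → 'S' (finally) → 'H' (after the try/except). Output: CFSH

Answer: CFSH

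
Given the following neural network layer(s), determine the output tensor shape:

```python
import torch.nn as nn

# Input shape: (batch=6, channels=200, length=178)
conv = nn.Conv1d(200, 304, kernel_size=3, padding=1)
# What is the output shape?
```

Input: (6, 200, 178) -> Output: (6, 304, 178)

Answer: (6, 304, 178)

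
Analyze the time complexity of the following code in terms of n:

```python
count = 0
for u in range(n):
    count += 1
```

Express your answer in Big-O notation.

Each loop level contributes: n. Multiplying the contributions gives O(n).

Answer: O(n)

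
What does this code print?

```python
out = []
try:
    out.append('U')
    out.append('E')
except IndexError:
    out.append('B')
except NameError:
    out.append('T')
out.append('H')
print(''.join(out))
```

Execution trace: 'U' (try body) → 'E' (try body, no exception) → 'H' (after the try/except). Output: UEH

Answer: UEH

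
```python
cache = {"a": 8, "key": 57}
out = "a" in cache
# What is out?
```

Trace:
`cache = {"a": 8, "key": 57}` → cache = {'a': 8, 'key': 57}
`out = "a" in cache` → out = True
So out = True

Answer: True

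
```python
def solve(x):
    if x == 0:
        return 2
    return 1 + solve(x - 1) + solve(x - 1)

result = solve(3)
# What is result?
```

solve(x) = 1 + 2·solve(x-1), solve(0)=2. Closed form: (2+1)·2^3 - 1 = 23.

Answer: 23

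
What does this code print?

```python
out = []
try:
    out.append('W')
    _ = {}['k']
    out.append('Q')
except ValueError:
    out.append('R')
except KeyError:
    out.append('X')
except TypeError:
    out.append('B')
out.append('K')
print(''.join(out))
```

Execution trace: 'W' (try body) → 'X' (except KeyError) → 'K' (after the try/except). Output: WXK

Answer: WXK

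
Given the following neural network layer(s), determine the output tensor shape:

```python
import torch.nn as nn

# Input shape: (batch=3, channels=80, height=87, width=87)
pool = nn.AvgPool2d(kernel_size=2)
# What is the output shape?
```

Input: (3, 80, 87, 87) -> Output: (3, 80, 43, 43)

Answer: (3, 80, 43, 43)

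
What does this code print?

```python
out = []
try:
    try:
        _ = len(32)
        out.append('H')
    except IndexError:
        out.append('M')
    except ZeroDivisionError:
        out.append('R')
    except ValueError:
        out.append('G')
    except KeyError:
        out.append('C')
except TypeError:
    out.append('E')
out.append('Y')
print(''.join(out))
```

Execution trace: 'E' (outer except TypeError) → 'Y' (after the try/except). Output: EY

Answer: EY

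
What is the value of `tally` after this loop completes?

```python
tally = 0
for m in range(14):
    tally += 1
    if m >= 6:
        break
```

Loop breaks when m reaches 6, tally is 7
`tally` takes the values: 0 → 1 → 2 → 3 → 4 → 5 → 6 → 7

Answer: 7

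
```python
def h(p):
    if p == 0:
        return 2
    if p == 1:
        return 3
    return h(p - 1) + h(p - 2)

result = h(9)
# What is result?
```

Build up from base cases: h(0)=2, h(1)=3, h(2)=5, h(3)=8, h(4)=13, h(5)=21, h(6)=34, ..., h(9)=144

Answer: 144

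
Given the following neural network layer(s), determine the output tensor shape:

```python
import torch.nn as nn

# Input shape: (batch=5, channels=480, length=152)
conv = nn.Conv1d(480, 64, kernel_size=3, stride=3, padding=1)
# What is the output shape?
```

Input: (5, 480, 152) -> Output: (5, 64, 51)

Answer: (5, 64, 51)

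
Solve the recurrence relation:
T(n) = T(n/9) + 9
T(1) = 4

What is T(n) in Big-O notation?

Each step divides n by 9 and adds 9. After log_9(n) steps we reach T(1)=4. So T(n) = 9·log_9(n) + 4 = O(log n).

Answer: O(log n)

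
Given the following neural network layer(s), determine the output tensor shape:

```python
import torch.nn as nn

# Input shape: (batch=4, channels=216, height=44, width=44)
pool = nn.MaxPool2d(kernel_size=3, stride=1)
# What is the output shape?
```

Input: (4, 216, 44, 44) -> Output: (4, 216, 42, 42)

Answer: (4, 216, 42, 42)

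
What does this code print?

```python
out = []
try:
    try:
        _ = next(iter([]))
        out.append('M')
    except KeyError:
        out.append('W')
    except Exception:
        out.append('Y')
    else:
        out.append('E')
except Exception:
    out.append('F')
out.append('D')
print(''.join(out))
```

Execution trace: 'Y' (inner except Exception) → 'D' (after the try/except). Output: YD

Answer: YD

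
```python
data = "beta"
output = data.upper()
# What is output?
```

Trace:
`data = "beta"` → data = 'beta'
`output = data.upper()` → output = 'BETA'
So output = 'BETA'

Answer: 'BETA'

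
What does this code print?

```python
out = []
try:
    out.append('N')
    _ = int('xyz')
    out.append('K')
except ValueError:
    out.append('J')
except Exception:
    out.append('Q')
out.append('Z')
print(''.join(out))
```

Execution trace: 'N' (try body) → 'J' (except ValueError) → 'Z' (after the try/except). Output: NJZ

Answer: NJZ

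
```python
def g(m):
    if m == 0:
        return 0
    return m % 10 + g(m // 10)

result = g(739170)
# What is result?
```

Sum of digits of 739170: 0 + 7 + 1 + 9 + 3 + 7 = 27

Answer: 27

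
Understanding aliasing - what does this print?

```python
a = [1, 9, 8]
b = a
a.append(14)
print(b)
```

Key concept: basic list aliasing.
Step by step:
`a = [1, 9, 8]` → a = [1, 9, 8]
`b = a` → b = [1, 9, 8] (same object as a)
`a.append(14)` → a = [1, 9, 8, 14] (same object as b); b = [1, 9, 8, 14] (same object as a)
`print(b)` → prints [1, 9, 8, 14]

Answer: [1, 9, 8, 14]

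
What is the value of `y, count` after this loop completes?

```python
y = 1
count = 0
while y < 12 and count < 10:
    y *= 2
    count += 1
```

Double until >= 12 or 10 iterations
`y, count` takes the values: (1, 0) → (2, 0) → (2, 1) → (4, 1) → (4, 2) → (8, 2) → (8, 3) → (16, 3) → (16, 4)

Answer: 16, 4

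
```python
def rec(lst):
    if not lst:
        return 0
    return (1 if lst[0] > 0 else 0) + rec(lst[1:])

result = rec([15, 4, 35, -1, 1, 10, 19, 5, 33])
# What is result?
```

Count of positive elements in [15, 4, 35, -1, 1, 10, 19, 5, 33] = 8

Answer: 8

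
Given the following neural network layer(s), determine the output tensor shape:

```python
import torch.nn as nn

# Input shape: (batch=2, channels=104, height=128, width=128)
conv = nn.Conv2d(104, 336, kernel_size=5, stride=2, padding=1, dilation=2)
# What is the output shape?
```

Input: (2, 104, 128, 128) -> Output: (2, 336, 61, 61)

Answer: (2, 336, 61, 61)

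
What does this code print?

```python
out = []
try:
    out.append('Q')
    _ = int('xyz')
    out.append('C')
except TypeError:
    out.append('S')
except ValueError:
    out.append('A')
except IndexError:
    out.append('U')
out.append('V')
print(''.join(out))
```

Execution trace: 'Q' (try body) → 'A' (except ValueError) → 'V' (after the try/except). Output: QAV

Answer: QAV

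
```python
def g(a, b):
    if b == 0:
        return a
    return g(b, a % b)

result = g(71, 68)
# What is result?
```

g(71, 68) -> g(68, 3) -> g(3, 2) -> g(2, 1) -> g(1, 0) -> 1

Answer: 1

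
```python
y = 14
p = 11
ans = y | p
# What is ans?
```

Trace:
`y = 14` → y = 14
`p = 11` → p = 11
`ans = y | p` → ans = 15
So ans = 15

Answer: 15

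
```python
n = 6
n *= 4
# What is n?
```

Trace:
`n = 6` → n = 6
`n *= 4` → n = 24
So n = 24

Answer: 24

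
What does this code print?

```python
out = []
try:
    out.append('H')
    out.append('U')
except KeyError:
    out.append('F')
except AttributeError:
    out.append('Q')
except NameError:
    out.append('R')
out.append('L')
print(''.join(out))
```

Execution trace: 'H' (try body) → 'U' (try body, no exception) → 'L' (after the try/except). Output: HUL

Answer: HUL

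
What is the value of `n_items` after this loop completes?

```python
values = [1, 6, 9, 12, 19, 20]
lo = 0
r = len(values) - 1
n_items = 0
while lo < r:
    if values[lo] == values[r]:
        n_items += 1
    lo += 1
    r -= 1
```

Count matching pairs from ends
`n_items` takes the values: 0

Answer: 0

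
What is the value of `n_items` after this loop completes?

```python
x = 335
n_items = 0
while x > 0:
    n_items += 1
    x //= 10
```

Count digits by repeated division by 10
`n_items` takes the values: 0 → 1 → 2 → 3

Answer: 3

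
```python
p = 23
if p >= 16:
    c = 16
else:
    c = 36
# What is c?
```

Trace:
`p = 23` → p = 23
`if p >= 16: ...` → p >= 16 is True → c = 16
So c = 16

Answer: 16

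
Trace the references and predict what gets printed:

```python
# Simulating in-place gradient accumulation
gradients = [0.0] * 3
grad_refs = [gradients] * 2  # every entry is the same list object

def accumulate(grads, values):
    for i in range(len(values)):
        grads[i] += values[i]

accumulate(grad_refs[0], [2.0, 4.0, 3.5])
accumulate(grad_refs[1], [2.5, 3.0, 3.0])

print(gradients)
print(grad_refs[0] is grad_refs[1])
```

Key concept: gradient accumulation aliasing.
Step by step:
`gradients = [0.0] * 3` → gradients = [0.0, 0.0, 0.0]
`grad_refs = [gradients] * 2` → grad_refs = [[0.0, 0.0, 0.0], [0.0, 0.0, 0.0]]
`accumulate(grad_refs[0], [2.0, 4.0, 3.5])` → gradients = [2.0, 4.0, 3.5]; grad_refs = [[2.0, 4.0, 3.5], [2.0, 4.0, 3.5]]
`accumulate(grad_refs[1], [2.5, 3.0, 3.0])` → gradients = [4.5, 7.0, 6.5]; grad_refs = [[4.5, 7.0, 6.5], [4.5, 7.0, 6.5]]
`print(gradients)` → prints [4.5, 7.0, 6.5]
`print(grad_refs[0] is grad_refs[1])` → prints True

Answer:
[4.5, 7.0, 6.5]
True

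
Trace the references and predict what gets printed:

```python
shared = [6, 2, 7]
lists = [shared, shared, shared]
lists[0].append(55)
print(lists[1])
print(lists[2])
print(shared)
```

Key concept: list of same reference.
Step by step:
`shared = [6, 2, 7]` → shared = [6, 2, 7]
`lists = [shared, shared, shared]` → lists = [[6, 2, 7], [6, 2, 7], [6, 2, 7]]
`lists[0].append(55)` → shared = [6, 2, 7, 55]; lists = [[6, 2, 7, 55], [6, 2, 7, 55], [6, 2, 7, 55]]
`print(lists[1])` → prints [6, 2, 7, 55]
`print(lists[2])` → prints [6, 2, 7, 55]
`print(shared)` → prints [6, 2, 7, 55]

Answer:
[6, 2, 7, 55]
[6, 2, 7, 55]
[6, 2, 7, 55]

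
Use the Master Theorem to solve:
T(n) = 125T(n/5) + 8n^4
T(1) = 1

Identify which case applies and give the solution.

a=125, b=5, f(n)=8n^4. log_5(125) = 3. Since c=4 > 3 and the regularity condition holds (125(n/5)^4 = (125/5^4)n^4 with 125/5^4 < 1), Case 3 applies: T(n) = Θ(f(n)) = O(n^4).

Answer: O(n^4) - Case 3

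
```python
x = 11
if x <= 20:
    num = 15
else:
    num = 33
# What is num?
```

Trace:
`x = 11` → x = 11
`if x <= 20: ...` → x <= 20 is True → num = 15
So num = 15

Answer: 15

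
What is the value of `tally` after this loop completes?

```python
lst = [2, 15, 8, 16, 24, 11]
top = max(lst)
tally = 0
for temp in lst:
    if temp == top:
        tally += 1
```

Count of max value 24 in [2, 15, 8, 16, 24, 11]
`tally` takes the values: 0 → 1

Answer: 1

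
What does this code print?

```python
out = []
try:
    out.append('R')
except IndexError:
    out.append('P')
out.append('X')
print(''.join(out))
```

Execution trace: 'R' (try body, no exception) → 'X' (after the try/except). Output: RX

Answer: RX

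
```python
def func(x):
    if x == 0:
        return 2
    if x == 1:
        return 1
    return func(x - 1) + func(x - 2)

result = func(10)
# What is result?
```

Build up from base cases: func(0)=2, func(1)=1, func(2)=3, func(3)=4, func(4)=7, func(5)=11, func(6)=18, ..., func(10)=123

Answer: 123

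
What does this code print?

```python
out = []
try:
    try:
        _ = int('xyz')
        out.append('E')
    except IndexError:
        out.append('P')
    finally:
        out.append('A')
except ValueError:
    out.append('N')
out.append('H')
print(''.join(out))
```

Execution trace: 'A' (inner finally) → 'N' (outer except ValueError) → 'H' (after the try/except). Output: ANH

Answer: ANH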